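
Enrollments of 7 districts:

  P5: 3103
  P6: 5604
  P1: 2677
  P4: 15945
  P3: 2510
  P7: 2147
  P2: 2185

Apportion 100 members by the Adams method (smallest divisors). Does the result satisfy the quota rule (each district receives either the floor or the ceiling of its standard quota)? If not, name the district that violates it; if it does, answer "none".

P4

Standard quotas: P5 9.081, P6 16.400, P1 7.834, P4 46.662, P3 7.345, P7 6.283, P2 6.394.
Adams allocation: P5 9, P6 16, P1 8, P4 45, P3 8, P7 7, P2 7.
P4 has quota 46.662 (lower 46, upper 47) but receives 45 — outside the quota interval.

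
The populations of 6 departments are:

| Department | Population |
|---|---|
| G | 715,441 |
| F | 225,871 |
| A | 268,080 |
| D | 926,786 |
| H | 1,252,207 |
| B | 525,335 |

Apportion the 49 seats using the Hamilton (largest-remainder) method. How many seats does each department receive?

The standard divisor is 3913720/49 ≈ 79871.837.
Standard quotas: G 8.9574, F 2.8279, A 3.3564, D 11.6034, H 15.6777, B 6.5772.
Lower quotas: G 8, F 2, A 3, D 11, H 15, B 6 (sum 45, leaving 4 seats).
Remainders in descending order: G 0.9574, F 0.8279, H 0.6777, D 0.6034, B 0.5772, A 0.3564.
Largest remainders: G, F, H, D receive the extra seats.

G 9, F 3, A 3, D 12, H 16, B 6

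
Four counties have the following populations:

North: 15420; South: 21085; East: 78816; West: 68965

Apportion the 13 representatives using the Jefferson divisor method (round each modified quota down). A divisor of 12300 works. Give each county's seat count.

North 1; South 1; East 6; West 5

With modified divisor 12300: modified quotas North 1.254, South 1.714, East 6.408, West 5.607.
Rounding down: North 1, South 1, East 6, West 5 (total 13).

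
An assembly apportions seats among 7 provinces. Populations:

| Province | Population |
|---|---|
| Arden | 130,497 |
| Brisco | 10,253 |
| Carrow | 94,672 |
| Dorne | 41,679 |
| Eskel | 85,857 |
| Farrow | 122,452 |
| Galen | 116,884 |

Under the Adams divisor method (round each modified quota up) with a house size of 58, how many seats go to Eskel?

8

Standard divisor 602294/58 ≈ 10384.379; standard quotas: Arden 12.567, Brisco 0.987, Carrow 9.117, Dorne 4.014, Eskel 8.268, Farrow 11.792, Galen 11.256.
Rounding up gives 13, 1, 10, 5, 9, 12, 12 = 62 seats, so the divisor must be adjusted.
With modified divisor 10800: modified quotas Arden 12.083, Brisco 0.949, Carrow 8.766, Dorne 3.859, Eskel 7.950, Farrow 11.338, Galen 10.823.
Rounding up: Arden 13, Brisco 1, Carrow 9, Dorne 4, Eskel 8, Farrow 12, Galen 11 (total 58).
Eskel receives 8.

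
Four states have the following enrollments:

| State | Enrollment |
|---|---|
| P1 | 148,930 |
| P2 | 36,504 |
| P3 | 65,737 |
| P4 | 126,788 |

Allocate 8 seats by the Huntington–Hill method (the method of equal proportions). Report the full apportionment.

With divisor 49122: modified quotas P1 3.032, P2 0.743, P3 1.338, P4 2.581.
Geometric-mean thresholds: P1 √(3·4)=3.464, P2 (min 1), P3 √(1·2)=1.414, P4 √(2·3)=2.449.
Each quota rounded against its threshold gives P1 3, P2 1, P3 1, P4 3 (total 8).

P1: 3, P2: 1, P3: 1, P4: 3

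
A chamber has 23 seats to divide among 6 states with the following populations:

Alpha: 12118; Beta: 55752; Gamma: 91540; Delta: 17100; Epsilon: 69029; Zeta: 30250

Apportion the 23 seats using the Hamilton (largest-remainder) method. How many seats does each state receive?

Alpha=1; Beta=5; Gamma=8; Delta=1; Epsilon=6; Zeta=2

The standard divisor is 275789/23 ≈ 11990.826.
Standard quotas: Alpha 1.0106, Beta 4.6496, Gamma 7.6342, Delta 1.4261, Epsilon 5.7568, Zeta 2.5228.
Lower quotas: Alpha 1, Beta 4, Gamma 7, Delta 1, Epsilon 5, Zeta 2 (sum 20, leaving 3 seats).
Remainders in descending order: Epsilon 0.7568, Beta 0.6496, Gamma 0.6342, Zeta 0.5228, Delta 0.4261, Alpha 0.0106.
The surplus seats go to Epsilon, Beta, Gamma.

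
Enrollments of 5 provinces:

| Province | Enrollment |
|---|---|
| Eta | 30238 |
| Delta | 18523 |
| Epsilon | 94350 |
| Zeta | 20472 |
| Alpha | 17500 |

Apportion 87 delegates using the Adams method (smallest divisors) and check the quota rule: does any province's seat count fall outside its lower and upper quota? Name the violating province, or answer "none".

Epsilon

Standard quotas: Eta 14.528, Delta 8.899, Epsilon 45.330, Zeta 9.836, Alpha 8.408.
Adams allocation: Eta 15, Delta 9, Epsilon 44, Zeta 10, Alpha 9.
Epsilon has quota 45.330 (lower 45, upper 46) but receives 44 — outside the quota interval.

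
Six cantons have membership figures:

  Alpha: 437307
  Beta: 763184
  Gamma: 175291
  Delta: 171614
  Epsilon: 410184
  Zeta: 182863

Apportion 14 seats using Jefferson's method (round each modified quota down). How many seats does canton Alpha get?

Standard divisor 2140443/14 ≈ 152888.786; standard quotas: Alpha 2.860, Beta 4.992, Gamma 1.147, Delta 1.122, Epsilon 2.683, Zeta 1.196.
Rounding down gives 2, 4, 1, 1, 2, 1 = 11 seats, so the divisor must be adjusted.
With modified divisor 132000: modified quotas Alpha 3.313, Beta 5.782, Gamma 1.328, Delta 1.300, Epsilon 3.107, Zeta 1.385.
Rounding down: Alpha 3, Beta 5, Gamma 1, Delta 1, Epsilon 3, Zeta 1 (total 14).
Alpha receives 3.

3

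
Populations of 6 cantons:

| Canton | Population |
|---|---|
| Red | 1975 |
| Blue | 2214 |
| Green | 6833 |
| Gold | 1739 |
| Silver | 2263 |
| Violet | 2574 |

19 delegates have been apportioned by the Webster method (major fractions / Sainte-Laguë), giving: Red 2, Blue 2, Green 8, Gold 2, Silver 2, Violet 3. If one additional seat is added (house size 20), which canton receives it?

Priority for the next seat is population ÷ (current seats + 0.5).
Priorities: Red 790.000, Blue 885.600, Green 803.882, Gold 695.600, Silver 905.200, Violet 735.429.
Highest priority: Silver.

Silver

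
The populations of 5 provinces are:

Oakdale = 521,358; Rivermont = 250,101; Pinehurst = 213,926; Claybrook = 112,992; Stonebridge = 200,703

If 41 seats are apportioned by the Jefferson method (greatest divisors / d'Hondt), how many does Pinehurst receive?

Standard divisor 1299080/41 ≈ 31684.878; standard quotas: Oakdale 16.454, Rivermont 7.893, Pinehurst 6.752, Claybrook 3.566, Stonebridge 6.334.
Rounding down gives 16, 7, 6, 3, 6 = 38 seats, so the divisor must be adjusted.
With modified divisor 29800: modified quotas Oakdale 17.495, Rivermont 8.393, Pinehurst 7.179, Claybrook 3.792, Stonebridge 6.735.
Rounding down: Oakdale 17, Rivermont 8, Pinehurst 7, Claybrook 3, Stonebridge 6 (total 41).
Pinehurst receives 7.

7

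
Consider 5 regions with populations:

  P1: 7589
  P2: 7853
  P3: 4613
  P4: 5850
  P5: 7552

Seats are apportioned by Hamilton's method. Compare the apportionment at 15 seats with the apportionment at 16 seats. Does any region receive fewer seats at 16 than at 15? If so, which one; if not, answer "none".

none

At 15 seats: P1 3, P2 4, P3 2, P4 3, P5 3.
At 16 seats: P1 4, P2 4, P3 2, P4 3, P5 3.
No region's allocation decreased.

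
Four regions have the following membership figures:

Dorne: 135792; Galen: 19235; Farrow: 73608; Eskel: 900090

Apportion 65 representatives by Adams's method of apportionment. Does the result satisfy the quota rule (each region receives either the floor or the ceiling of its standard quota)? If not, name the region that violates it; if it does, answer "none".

Eskel

Standard quotas: Dorne 7.820, Galen 1.108, Farrow 4.239, Eskel 51.834.
Adams allocation: Dorne 8, Galen 2, Farrow 5, Eskel 50.
Eskel has quota 51.834 (lower 51, upper 52) but receives 50 — outside the quota interval.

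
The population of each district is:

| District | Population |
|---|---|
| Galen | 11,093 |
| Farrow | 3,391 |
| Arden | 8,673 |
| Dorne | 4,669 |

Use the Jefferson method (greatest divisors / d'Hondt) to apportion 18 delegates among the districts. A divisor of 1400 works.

Galen=7; Farrow=2; Arden=6; Dorne=3

With modified divisor 1400: modified quotas Galen 7.924, Farrow 2.422, Arden 6.195, Dorne 3.335.
Rounding down: Galen 7, Farrow 2, Arden 6, Dorne 3 (total 18).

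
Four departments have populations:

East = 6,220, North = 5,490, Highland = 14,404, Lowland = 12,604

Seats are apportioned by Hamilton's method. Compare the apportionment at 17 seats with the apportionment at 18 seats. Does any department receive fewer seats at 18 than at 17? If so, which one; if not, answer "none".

none

At 17 seats: East 3, North 2, Highland 6, Lowland 6.
At 18 seats: East 3, North 2, Highland 7, Lowland 6.
No department's allocation decreased.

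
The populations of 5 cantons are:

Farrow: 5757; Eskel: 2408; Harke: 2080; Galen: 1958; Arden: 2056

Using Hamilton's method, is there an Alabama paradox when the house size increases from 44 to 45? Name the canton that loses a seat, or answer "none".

none

At 44 seats: Farrow 18, Eskel 8, Harke 6, Galen 6, Arden 6.
At 45 seats: Farrow 18, Eskel 8, Harke 7, Galen 6, Arden 6.
No canton's allocation decreased.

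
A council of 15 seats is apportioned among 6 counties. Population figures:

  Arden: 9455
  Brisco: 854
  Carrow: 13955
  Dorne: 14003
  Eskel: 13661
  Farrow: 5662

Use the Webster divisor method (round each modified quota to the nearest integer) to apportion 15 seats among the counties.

Arden 2; Brisco 0; Carrow 4; Dorne 4; Eskel 4; Farrow 1

Standard divisor 57590/15 ≈ 3839.333; standard quotas: Arden 2.463, Brisco 0.222, Carrow 3.635, Dorne 3.647, Eskel 3.558, Farrow 1.475.
Rounding to the nearest integer gives Arden 2, Brisco 0, Carrow 4, Dorne 4, Eskel 4, Farrow 1 — total 15, matching the house size, so no adjustment is needed.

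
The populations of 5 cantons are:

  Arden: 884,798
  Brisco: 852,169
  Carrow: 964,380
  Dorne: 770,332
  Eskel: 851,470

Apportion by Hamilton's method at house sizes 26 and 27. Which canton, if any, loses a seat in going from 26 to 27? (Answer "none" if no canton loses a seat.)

none

At 26 seats: Arden 5, Brisco 5, Carrow 6, Dorne 5, Eskel 5.
At 27 seats: Arden 6, Brisco 5, Carrow 6, Dorne 5, Eskel 5.
No canton's allocation decreased.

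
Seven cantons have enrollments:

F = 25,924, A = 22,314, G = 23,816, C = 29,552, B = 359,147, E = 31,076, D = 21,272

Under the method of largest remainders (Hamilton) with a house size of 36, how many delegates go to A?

2

Total 513101; standard divisor 513101/36 ≈ 14252.806.
Standard quotas: F 1.8189, A 1.5656, G 1.6710, C 2.0734, B 25.1983, E 2.1803, D 1.4925.
Lower quotas: F 1, A 1, G 1, C 2, B 25, E 2, D 1 (sum 33, leaving 3 seats).
Remainders in descending order: F 0.8189, G 0.6710, A 0.5656, D 0.4925, B 0.1983, E 0.1803, C 0.0734.
Largest remainders: F, G, A receive the extra seats.
A receives 2.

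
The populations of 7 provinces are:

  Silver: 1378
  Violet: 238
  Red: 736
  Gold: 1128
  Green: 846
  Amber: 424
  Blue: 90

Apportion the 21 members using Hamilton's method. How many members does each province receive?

Silver=6, Violet=1, Red=3, Gold=5, Green=4, Amber=2, Blue=0

Standard divisor: 4840 ÷ 21 ≈ 230.476.
Standard quotas: Silver 5.979, Violet 1.033, Red 3.193, Gold 4.894, Green 3.671, Amber 1.840, Blue 0.390.
Lower quotas: Silver 5, Violet 1, Red 3, Gold 4, Green 3, Amber 1, Blue 0 (sum 17, leaving 4 seats).
Remainders in descending order: Silver 0.979, Gold 0.894, Amber 0.840, Green 0.671, Blue 0.390, Red 0.193, Violet 0.033.
The surplus seats go to Silver, Gold, Amber, Green.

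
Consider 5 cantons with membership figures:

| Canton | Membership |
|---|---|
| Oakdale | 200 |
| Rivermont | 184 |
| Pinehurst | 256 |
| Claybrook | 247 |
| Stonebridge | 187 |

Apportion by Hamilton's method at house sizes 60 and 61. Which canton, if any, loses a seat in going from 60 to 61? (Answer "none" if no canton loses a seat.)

At 60 seats: Oakdale 11, Rivermont 10, Pinehurst 14, Claybrook 14, Stonebridge 11.
At 61 seats: Oakdale 11, Rivermont 10, Pinehurst 15, Claybrook 14, Stonebridge 11.
No canton's allocation decreased.

none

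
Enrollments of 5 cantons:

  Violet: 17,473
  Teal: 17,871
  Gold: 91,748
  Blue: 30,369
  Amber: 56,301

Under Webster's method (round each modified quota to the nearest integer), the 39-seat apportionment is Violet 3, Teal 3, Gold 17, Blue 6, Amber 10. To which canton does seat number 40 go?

Amber

Priority for the next seat is population ÷ (current seats + 0.5).
Priorities: Violet 4992.286, Teal 5106.000, Gold 5242.743, Blue 4672.154, Amber 5362.000.
Highest priority: Amber.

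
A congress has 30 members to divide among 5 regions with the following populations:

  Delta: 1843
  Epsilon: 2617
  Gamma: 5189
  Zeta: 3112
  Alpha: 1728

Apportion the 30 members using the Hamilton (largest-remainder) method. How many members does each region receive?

The standard divisor is 14489/30 ≈ 482.967.
Standard quotas: Delta 3.8160, Epsilon 5.4186, Gamma 10.7440, Zeta 6.4435, Alpha 3.5779.
Lower quotas: Delta 3, Epsilon 5, Gamma 10, Zeta 6, Alpha 3 (sum 27, leaving 3 seats).
Remainders in descending order: Delta 0.8160, Gamma 0.7440, Alpha 0.5779, Zeta 0.4435, Epsilon 0.4186.
Largest remainders: Delta, Gamma, Alpha receive the extra seats.

Delta: 4, Epsilon: 5, Gamma: 11, Zeta: 6, Alpha: 4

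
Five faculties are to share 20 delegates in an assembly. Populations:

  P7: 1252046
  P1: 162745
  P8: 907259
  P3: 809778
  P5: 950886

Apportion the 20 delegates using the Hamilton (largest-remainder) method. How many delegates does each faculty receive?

Total 4082714; standard divisor 4082714/20 ≈ 204135.7.
Standard quotas: P7 6.1334, P1 0.7972, P8 4.4444, P3 3.9669, P5 4.6581.
Lower quotas: P7 6, P1 0, P8 4, P3 3, P5 4 (sum 17, leaving 3 seats).
Remainders in descending order: P3 0.9669, P1 0.7972, P5 0.6581, P8 0.4444, P7 0.1334.
The surplus seats go to P3, P1, P5.

P7 6; P1 1; P8 4; P3 4; P5 5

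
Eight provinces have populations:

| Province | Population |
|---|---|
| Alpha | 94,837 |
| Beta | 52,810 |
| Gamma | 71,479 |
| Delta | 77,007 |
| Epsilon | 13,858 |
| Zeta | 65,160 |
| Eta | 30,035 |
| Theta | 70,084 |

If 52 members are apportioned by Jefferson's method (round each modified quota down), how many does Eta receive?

Standard divisor 475270/52 ≈ 9139.808; standard quotas: Alpha 10.376, Beta 5.778, Gamma 7.821, Delta 8.425, Epsilon 1.516, Zeta 7.129, Eta 3.286, Theta 7.668.
Rounding down gives 10, 5, 7, 8, 1, 7, 3, 7 = 48 seats, so the divisor must be adjusted.
With modified divisor 8600: modified quotas Alpha 11.028, Beta 6.141, Gamma 8.312, Delta 8.954, Epsilon 1.611, Zeta 7.577, Eta 3.492, Theta 8.149.
Rounding down: Alpha 11, Beta 6, Gamma 8, Delta 8, Epsilon 1, Zeta 7, Eta 3, Theta 8 (total 52).
Eta receives 3.

3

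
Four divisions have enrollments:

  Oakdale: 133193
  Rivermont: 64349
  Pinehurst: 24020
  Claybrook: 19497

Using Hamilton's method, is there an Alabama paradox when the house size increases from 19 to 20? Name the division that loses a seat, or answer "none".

At 19 seats: Oakdale 10, Rivermont 5, Pinehurst 2, Claybrook 2.
At 20 seats: Oakdale 11, Rivermont 5, Pinehurst 2, Claybrook 2.
No division's allocation decreased.

none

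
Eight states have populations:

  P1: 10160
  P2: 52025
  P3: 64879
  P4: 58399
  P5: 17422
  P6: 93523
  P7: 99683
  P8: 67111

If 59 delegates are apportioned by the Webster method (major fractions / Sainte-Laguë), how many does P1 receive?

Standard divisor 463202/59 ≈ 7850.881; standard quotas: P1 1.294, P2 6.627, P3 8.264, P4 7.439, P5 2.219, P6 11.912, P7 12.697, P8 8.548.
Rounding to the nearest integer gives P1 1, P2 7, P3 8, P4 7, P5 2, P6 12, P7 13, P8 9 — total 59, matching the house size, so no adjustment is needed.
P1 receives 1.

1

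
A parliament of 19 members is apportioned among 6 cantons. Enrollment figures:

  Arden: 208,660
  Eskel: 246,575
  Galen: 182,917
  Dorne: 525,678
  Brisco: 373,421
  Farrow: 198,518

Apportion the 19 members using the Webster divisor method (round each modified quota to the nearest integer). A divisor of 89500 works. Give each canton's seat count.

Arden=2, Eskel=3, Galen=2, Dorne=6, Brisco=4, Farrow=2

With modified divisor 89500: modified quotas Arden 2.331, Eskel 2.755, Galen 2.044, Dorne 5.873, Brisco 4.172, Farrow 2.218.
Rounding to the nearest integer: Arden 2, Eskel 3, Galen 2, Dorne 6, Brisco 4, Farrow 2 (total 19).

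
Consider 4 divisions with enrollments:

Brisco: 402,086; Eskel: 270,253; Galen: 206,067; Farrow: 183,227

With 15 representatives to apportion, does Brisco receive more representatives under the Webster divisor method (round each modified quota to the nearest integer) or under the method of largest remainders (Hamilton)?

Hamilton

Webster: Brisco 5, Eskel 4, Galen 3, Farrow 3.
Hamilton: Brisco 6, Eskel 4, Galen 3, Farrow 2.
Brisco gets 5 under Webster and 6 under Hamilton.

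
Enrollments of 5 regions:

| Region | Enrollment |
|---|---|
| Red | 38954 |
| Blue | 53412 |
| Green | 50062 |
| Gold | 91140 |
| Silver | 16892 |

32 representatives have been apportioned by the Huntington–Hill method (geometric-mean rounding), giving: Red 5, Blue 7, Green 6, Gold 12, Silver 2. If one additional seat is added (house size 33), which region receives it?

Green

Priority for the next seat is population ÷ (√(s·(s+1))).
Priorities: Red 7111.995, Blue 7137.479, Green 7724.734, Gold 7297.040, Silver 6896.130.
Highest priority: Green.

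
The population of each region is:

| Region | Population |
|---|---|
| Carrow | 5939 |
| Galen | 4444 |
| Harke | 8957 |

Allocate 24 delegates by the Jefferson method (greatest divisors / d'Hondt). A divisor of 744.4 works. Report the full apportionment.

Carrow 7; Galen 5; Harke 12

With modified divisor 744.4: modified quotas Carrow 7.978, Galen 5.970, Harke 12.033.
Rounding down: Carrow 7, Galen 5, Harke 12 (total 24).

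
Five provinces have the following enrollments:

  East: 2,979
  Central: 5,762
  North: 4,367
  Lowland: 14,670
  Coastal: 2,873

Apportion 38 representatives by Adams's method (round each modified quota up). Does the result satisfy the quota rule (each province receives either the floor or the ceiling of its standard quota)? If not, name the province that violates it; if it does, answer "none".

Lowland

Standard quotas: East 3.693, Central 7.144, North 5.414, Lowland 18.187, Coastal 3.562.
Adams allocation: East 4, Central 7, North 6, Lowland 17, Coastal 4.
Lowland has quota 18.187 (lower 18, upper 19) but receives 17 — outside the quota interval.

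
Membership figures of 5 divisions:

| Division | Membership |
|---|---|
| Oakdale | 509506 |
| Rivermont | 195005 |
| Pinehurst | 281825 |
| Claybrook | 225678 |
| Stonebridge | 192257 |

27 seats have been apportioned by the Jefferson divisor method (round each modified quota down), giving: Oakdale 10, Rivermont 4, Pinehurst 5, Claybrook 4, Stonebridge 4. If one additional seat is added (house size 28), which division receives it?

Pinehurst

Priority for the next seat is population ÷ (current seats + 1).
Priorities: Oakdale 46318.727, Rivermont 39001.000, Pinehurst 46970.833, Claybrook 45135.600, Stonebridge 38451.400.
Highest priority: Pinehurst.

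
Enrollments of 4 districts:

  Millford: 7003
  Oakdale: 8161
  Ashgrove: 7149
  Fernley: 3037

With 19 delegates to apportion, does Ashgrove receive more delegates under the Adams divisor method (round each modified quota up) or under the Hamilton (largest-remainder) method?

Adams: Millford 5, Oakdale 6, Ashgrove 5, Fernley 3.
Hamilton: Millford 5, Oakdale 6, Ashgrove 6, Fernley 2.
Ashgrove gets 5 under Adams and 6 under Hamilton.

Hamilton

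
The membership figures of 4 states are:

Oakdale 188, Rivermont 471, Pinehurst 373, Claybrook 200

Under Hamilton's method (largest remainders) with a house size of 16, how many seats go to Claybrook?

Total 1232; standard divisor 1232/16 = 77.
Standard quotas: Oakdale 2.442, Rivermont 6.117, Pinehurst 4.844, Claybrook 2.597.
Lower quotas: Oakdale 2, Rivermont 6, Pinehurst 4, Claybrook 2 (sum 14, leaving 2 seats).
Remainders in descending order: Pinehurst 0.844, Claybrook 0.597, Oakdale 0.442, Rivermont 0.117.
The surplus seats go to Pinehurst, Claybrook.
Claybrook receives 3.

3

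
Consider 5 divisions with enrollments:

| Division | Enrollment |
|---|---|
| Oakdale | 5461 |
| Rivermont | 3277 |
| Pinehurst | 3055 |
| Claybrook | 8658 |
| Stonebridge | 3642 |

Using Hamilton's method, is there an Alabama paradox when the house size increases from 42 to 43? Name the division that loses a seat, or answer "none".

At 42 seats: Oakdale 10, Rivermont 6, Pinehurst 5, Claybrook 15, Stonebridge 6.
At 43 seats: Oakdale 10, Rivermont 6, Pinehurst 5, Claybrook 15, Stonebridge 7.
No division's allocation decreased.

none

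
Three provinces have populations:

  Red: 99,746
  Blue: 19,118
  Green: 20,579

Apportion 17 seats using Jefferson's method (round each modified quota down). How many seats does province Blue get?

2

Standard divisor 139443/17 ≈ 8202.529; standard quotas: Red 12.160, Blue 2.331, Green 2.509.
Rounding down gives 12, 2, 2 = 16 seats, so the divisor must be adjusted.
With modified divisor 7400: modified quotas Red 13.479, Blue 2.584, Green 2.781.
Rounding down: Red 13, Blue 2, Green 2 (total 17).
Blue receives 2.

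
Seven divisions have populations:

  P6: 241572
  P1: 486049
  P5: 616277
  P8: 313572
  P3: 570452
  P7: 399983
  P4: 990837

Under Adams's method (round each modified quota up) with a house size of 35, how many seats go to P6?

3

Standard divisor 3618742/35 ≈ 103392.629; standard quotas: P6 2.336, P1 4.701, P5 5.961, P8 3.033, P3 5.517, P7 3.869, P4 9.583.
Rounding up gives 3, 5, 6, 4, 6, 4, 10 = 38 seats, so the divisor must be adjusted.
With modified divisor 117400: modified quotas P6 2.058, P1 4.140, P5 5.249, P8 2.671, P3 4.859, P7 3.407, P4 8.440.
Rounding up: P6 3, P1 5, P5 6, P8 3, P3 5, P7 4, P4 9 (total 35).
P6 receives 3.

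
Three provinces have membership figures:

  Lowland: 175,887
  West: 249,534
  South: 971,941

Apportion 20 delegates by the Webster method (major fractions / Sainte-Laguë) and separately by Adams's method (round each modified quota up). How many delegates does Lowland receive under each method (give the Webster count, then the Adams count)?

2 and 3

Webster: Lowland 2, West 4, South 14.
Adams: Lowland 3, West 4, South 13.
Lowland gets 2 under Webster and 3 under Adams.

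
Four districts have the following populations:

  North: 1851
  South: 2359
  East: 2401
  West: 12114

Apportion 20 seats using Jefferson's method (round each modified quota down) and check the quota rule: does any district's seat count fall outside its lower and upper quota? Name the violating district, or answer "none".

West

Standard quotas: North 1.977, South 2.520, East 2.564, West 12.939.
Jefferson allocation: North 2, South 2, East 2, West 14.
West has quota 12.939 (lower 12, upper 13) but receives 14 — outside the quota interval.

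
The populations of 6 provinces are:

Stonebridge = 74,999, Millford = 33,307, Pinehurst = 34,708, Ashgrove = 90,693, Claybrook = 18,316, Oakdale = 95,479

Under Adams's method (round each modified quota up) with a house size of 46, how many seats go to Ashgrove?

Standard divisor 347502/46 ≈ 7554.391; standard quotas: Stonebridge 9.928, Millford 4.409, Pinehurst 4.594, Ashgrove 12.005, Claybrook 2.425, Oakdale 12.639.
Rounding up gives 10, 5, 5, 13, 3, 13 = 49 seats, so the divisor must be adjusted.
With modified divisor 8269.4: modified quotas Stonebridge 9.069, Millford 4.028, Pinehurst 4.197, Ashgrove 10.967, Claybrook 2.215, Oakdale 11.546.
Rounding up: Stonebridge 10, Millford 5, Pinehurst 5, Ashgrove 11, Claybrook 3, Oakdale 12 (total 46).
Ashgrove receives 11.

11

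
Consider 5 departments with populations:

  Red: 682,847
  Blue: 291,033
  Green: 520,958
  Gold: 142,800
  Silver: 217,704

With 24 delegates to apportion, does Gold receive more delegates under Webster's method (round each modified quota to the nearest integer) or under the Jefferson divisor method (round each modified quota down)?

Webster: Red 9, Blue 4, Green 6, Gold 2, Silver 3.
Jefferson: Red 9, Blue 4, Green 7, Gold 1, Silver 3.
Gold gets 2 under Webster and 1 under Jefferson.

Webster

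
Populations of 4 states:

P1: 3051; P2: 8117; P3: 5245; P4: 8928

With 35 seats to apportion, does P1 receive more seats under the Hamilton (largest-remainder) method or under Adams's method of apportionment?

Hamilton: P1 4, P2 11, P3 7, P4 13.
Adams: P1 5, P2 11, P3 7, P4 12.
P1 gets 4 under Hamilton and 5 under Adams.

Adams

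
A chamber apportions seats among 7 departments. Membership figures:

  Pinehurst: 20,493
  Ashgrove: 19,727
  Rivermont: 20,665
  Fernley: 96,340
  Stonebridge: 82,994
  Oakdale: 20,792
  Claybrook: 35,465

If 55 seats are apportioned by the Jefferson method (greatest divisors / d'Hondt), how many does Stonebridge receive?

Standard divisor 296476/55 ≈ 5390.473; standard quotas: Pinehurst 3.802, Ashgrove 3.660, Rivermont 3.834, Fernley 17.872, Stonebridge 15.396, Oakdale 3.857, Claybrook 6.579.
Rounding down gives 3, 3, 3, 17, 15, 3, 6 = 50 seats, so the divisor must be adjusted.
With modified divisor 5097: modified quotas Pinehurst 4.021, Ashgrove 3.870, Rivermont 4.054, Fernley 18.901, Stonebridge 16.283, Oakdale 4.079, Claybrook 6.958.
Rounding down: Pinehurst 4, Ashgrove 3, Rivermont 4, Fernley 18, Stonebridge 16, Oakdale 4, Claybrook 6 (total 55).
Stonebridge receives 16.

16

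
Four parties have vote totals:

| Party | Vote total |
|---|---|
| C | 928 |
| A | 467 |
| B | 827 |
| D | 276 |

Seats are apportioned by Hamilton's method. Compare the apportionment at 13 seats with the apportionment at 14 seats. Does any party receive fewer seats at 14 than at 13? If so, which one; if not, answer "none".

D

At 13 seats: C 5, A 2, B 4, D 2.
At 14 seats: C 5, A 3, B 5, D 1.
D drops from 2 to 1.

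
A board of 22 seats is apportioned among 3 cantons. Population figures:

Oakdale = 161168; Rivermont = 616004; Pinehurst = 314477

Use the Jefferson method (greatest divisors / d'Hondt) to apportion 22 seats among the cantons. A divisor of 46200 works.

With modified divisor 46200: modified quotas Oakdale 3.488, Rivermont 13.333, Pinehurst 6.807.
Rounding down: Oakdale 3, Rivermont 13, Pinehurst 6 (total 22).

Oakdale=3, Rivermont=13, Pinehurst=6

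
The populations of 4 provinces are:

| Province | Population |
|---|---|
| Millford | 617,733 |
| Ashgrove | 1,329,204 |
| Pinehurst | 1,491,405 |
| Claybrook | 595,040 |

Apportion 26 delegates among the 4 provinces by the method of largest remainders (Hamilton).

Total 4033382; standard divisor 4033382/26 ≈ 155130.077.
Standard quotas: Millford 3.9820, Ashgrove 8.5683, Pinehurst 9.6139, Claybrook 3.8357.
Lower quotas: Millford 3, Ashgrove 8, Pinehurst 9, Claybrook 3 (sum 23, leaving 3 seats).
Remainders in descending order: Millford 0.9820, Claybrook 0.8357, Pinehurst 0.6139, Ashgrove 0.5683.
The surplus seats go to Millford, Claybrook, Pinehurst.

Millford=4, Ashgrove=8, Pinehurst=10, Claybrook=4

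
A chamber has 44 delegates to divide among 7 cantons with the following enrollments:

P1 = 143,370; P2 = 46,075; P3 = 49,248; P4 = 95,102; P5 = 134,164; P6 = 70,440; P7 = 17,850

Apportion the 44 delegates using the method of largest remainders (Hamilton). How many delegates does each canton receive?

Standard divisor: 556249 ÷ 44 ≈ 12642.023.
Standard quotas: P1 11.3407, P2 3.6446, P3 3.8956, P4 7.5227, P5 10.6125, P6 5.5719, P7 1.4120.
Lower quotas: P1 11, P2 3, P3 3, P4 7, P5 10, P6 5, P7 1 (sum 40, leaving 4 seats).
Remainders in descending order: P3 0.8956, P2 0.6446, P5 0.6125, P6 0.5719, P4 0.5227, P7 0.4120, P1 0.3407.
Largest remainders: P3, P2, P5, P6 receive the extra seats.

P1 11, P2 4, P3 4, P4 7, P5 11, P6 6, P7 1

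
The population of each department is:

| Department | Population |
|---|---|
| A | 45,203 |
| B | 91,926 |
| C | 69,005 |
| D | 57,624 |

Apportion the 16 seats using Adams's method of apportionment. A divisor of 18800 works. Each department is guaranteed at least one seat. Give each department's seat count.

A: 3; B: 5; C: 4; D: 4

With modified divisor 18800: modified quotas A 2.404, B 4.890, C 3.670, D 3.065.
Rounding up: A 3, B 5, C 4, D 4 (total 16).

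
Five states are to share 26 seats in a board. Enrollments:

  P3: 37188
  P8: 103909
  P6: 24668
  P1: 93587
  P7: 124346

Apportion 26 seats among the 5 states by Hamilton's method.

P3 3, P8 7, P6 2, P1 6, P7 8

Total 383698; standard divisor 383698/26 ≈ 14757.615.
Standard quotas: P3 2.5199, P8 7.0410, P6 1.6715, P1 6.3416, P7 8.4259.
Lower quotas: P3 2, P8 7, P6 1, P1 6, P7 8 (sum 24, leaving 2 seats).
Remainders in descending order: P6 0.6715, P3 0.5199, P7 0.4259, P1 0.3416, P8 0.0410.
Largest remainders: P6, P3 receive the extra seats.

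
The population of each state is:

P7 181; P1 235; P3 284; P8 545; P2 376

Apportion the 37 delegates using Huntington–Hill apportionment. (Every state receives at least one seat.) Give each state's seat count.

With divisor 43.7: modified quotas P7 4.142, P1 5.378, P3 6.499, P8 12.471, P2 8.604.
Geometric-mean thresholds: P7 √(4·5)=4.472, P1 √(5·6)=5.477, P3 √(6·7)=6.481, P8 √(12·13)=12.490, P2 √(8·9)=8.485.
Each quota rounded against its threshold gives P7 4, P1 5, P3 7, P8 12, P2 9 (total 37).

P7 4, P1 5, P3 7, P8 12, P2 9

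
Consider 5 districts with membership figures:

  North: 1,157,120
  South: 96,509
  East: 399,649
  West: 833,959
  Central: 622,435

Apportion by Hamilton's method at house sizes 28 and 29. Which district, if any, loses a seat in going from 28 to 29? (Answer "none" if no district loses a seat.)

At 28 seats: North 10, South 1, East 4, West 7, Central 6.
At 29 seats: North 11, South 1, East 3, West 8, Central 6.
East drops from 4 to 3.

East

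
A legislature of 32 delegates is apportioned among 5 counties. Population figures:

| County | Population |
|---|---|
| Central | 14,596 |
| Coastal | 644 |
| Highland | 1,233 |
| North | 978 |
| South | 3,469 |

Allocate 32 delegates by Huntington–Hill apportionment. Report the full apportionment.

With divisor 664: modified quotas Central 21.982, Coastal 0.970, Highland 1.857, North 1.473, South 5.224.
Geometric-mean thresholds: Central √(21·22)=21.494, Coastal (min 1), Highland √(1·2)=1.414, North √(1·2)=1.414, South √(5·6)=5.477.
Each quota rounded against its threshold gives Central 22, Coastal 1, Highland 2, North 2, South 5 (total 32).

Central=22, Coastal=1, Highland=2, North=2, South=5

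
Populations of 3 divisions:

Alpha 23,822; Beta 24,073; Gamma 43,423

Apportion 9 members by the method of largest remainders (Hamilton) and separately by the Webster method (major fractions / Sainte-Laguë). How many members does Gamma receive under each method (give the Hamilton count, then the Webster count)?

4 and 5

Hamilton: Alpha 2, Beta 3, Gamma 4.
Webster: Alpha 2, Beta 2, Gamma 5.
Gamma gets 4 under Hamilton and 5 under Webster.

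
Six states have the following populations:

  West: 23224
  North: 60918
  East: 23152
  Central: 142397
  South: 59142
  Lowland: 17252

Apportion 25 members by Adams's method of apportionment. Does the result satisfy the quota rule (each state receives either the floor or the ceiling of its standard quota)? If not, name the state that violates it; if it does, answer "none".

Standard quotas: West 1.781, North 4.670, East 1.775, Central 10.917, South 4.534, Lowland 1.323.
Adams allocation: West 2, North 5, East 2, Central 10, South 4, Lowland 2.
Every allocation lies between the lower and upper quota.

none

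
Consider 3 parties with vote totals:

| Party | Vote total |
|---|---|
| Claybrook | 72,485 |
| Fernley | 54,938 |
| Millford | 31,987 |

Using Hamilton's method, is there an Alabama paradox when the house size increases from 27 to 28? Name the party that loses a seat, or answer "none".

At 27 seats: Claybrook 12, Fernley 9, Millford 6.
At 28 seats: Claybrook 13, Fernley 10, Millford 5.
Millford drops from 6 to 5.

Millford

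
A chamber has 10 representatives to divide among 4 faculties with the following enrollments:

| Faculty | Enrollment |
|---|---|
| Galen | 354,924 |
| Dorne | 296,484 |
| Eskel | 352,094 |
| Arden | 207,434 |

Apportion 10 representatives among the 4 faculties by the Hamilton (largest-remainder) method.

Galen 3, Dorne 2, Eskel 3, Arden 2

The standard divisor is 1210936/10 ≈ 121093.6.
Standard quotas: Galen 2.9310, Dorne 2.4484, Eskel 2.9076, Arden 1.7130.
Lower quotas: Galen 2, Dorne 2, Eskel 2, Arden 1 (sum 7, leaving 3 seats).
Remainders in descending order: Galen 0.9310, Eskel 0.9076, Arden 0.7130, Dorne 0.4484.
The surplus seats go to Galen, Eskel, Arden.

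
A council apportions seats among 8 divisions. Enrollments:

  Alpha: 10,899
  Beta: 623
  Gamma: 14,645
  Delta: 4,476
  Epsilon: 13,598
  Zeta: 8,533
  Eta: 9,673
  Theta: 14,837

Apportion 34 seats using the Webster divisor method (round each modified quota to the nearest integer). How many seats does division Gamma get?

Standard divisor 77284/34 ≈ 2273.059; standard quotas: Alpha 4.795, Beta 0.274, Gamma 6.443, Delta 1.969, Epsilon 5.982, Zeta 3.754, Eta 4.255, Theta 6.527.
Rounding to the nearest integer gives Alpha 5, Beta 0, Gamma 6, Delta 2, Epsilon 6, Zeta 4, Eta 4, Theta 7 — total 34, matching the house size, so no adjustment is needed.
Gamma receives 6.

6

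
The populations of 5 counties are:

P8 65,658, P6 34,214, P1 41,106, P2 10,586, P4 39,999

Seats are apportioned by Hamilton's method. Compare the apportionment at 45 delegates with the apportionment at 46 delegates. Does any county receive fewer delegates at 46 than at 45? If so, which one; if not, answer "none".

P2

At 45 seats: P8 15, P6 8, P1 10, P2 3, P4 9.
At 46 seats: P8 16, P6 8, P1 10, P2 2, P4 10.
P2 drops from 3 to 2.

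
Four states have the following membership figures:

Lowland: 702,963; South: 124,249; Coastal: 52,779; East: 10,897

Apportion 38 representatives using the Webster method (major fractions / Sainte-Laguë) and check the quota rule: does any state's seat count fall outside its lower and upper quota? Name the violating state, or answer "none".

Lowland

Standard quotas: Lowland 29.984, South 5.300, Coastal 2.251, East 0.465.
Webster allocation: Lowland 31, South 5, Coastal 2, East 0.
Lowland has quota 29.984 (lower 29, upper 30) but receives 31 — outside the quota interval.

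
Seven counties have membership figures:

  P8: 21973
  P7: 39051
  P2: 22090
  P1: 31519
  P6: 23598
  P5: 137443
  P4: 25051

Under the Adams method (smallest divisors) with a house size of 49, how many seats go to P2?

4

Standard divisor 300725/49 ≈ 6137.245; standard quotas: P8 3.580, P7 6.363, P2 3.599, P1 5.136, P6 3.845, P5 22.395, P4 4.082.
Rounding up gives 4, 7, 4, 6, 4, 23, 5 = 53 seats, so the divisor must be adjusted.
With modified divisor 6533.98: modified quotas P8 3.363, P7 5.977, P2 3.381, P1 4.824, P6 3.612, P5 21.035, P4 3.834.
Rounding up: P8 4, P7 6, P2 4, P1 5, P6 4, P5 22, P4 4 (total 49).
P2 receives 4.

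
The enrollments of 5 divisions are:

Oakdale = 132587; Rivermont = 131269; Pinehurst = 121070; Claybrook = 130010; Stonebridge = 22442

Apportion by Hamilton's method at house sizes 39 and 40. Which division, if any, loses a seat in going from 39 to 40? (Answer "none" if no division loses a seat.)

At 39 seats: Oakdale 10, Rivermont 9, Pinehurst 9, Claybrook 9, Stonebridge 2.
At 40 seats: Oakdale 10, Rivermont 10, Pinehurst 9, Claybrook 10, Stonebridge 1.
Stonebridge drops from 2 to 1.

Stonebridge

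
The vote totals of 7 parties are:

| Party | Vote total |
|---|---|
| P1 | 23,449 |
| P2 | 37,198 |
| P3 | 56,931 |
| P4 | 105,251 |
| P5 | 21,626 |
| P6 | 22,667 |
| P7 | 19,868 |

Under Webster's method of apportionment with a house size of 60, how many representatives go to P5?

Standard divisor 286990/60 ≈ 4783.167; standard quotas: P1 4.902, P2 7.777, P3 11.902, P4 22.004, P5 4.521, P6 4.739, P7 4.154.
Rounding to the nearest integer gives 5, 8, 12, 22, 5, 5, 4 = 61 seats, so the divisor must be adjusted.
With modified divisor 4850: modified quotas P1 4.835, P2 7.670, P3 11.738, P4 21.701, P5 4.459, P6 4.674, P7 4.096.
Rounding to the nearest integer: P1 5, P2 8, P3 12, P4 22, P5 4, P6 5, P7 4 (total 60).
P5 receives 4.

4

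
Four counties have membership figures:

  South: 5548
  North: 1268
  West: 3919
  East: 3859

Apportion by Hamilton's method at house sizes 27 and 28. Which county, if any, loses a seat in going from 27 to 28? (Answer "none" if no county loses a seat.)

At 27 seats: South 10, North 3, West 7, East 7.
At 28 seats: South 11, North 2, West 8, East 7.
North drops from 3 to 2.

North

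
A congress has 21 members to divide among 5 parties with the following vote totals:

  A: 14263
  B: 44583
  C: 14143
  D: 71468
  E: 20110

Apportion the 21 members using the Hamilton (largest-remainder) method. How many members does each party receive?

The standard divisor is 164567/21 ≈ 7836.524.
Standard quotas: A 1.8201, B 5.6891, C 1.8048, D 9.1199, E 2.5662.
Lower quotas: A 1, B 5, C 1, D 9, E 2 (sum 18, leaving 3 seats).
Remainders in descending order: A 0.8201, C 0.8048, B 0.6891, E 0.5662, D 0.1199.
Largest remainders: A, C, B receive the extra seats.

A 2, B 6, C 2, D 9, E 2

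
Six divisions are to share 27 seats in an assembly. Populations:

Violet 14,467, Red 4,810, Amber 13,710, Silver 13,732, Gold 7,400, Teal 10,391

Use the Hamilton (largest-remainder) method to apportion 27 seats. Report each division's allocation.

Total 64510; standard divisor 64510/27 ≈ 2389.259.
Standard quotas: Violet 6.0550, Red 2.0132, Amber 5.7382, Silver 5.7474, Gold 3.0972, Teal 4.3490.
Lower quotas: Violet 6, Red 2, Amber 5, Silver 5, Gold 3, Teal 4 (sum 25, leaving 2 seats).
Remainders in descending order: Silver 0.7474, Amber 0.7382, Teal 0.3490, Gold 0.0972, Violet 0.0550, Red 0.0132.
The surplus seats go to Silver, Amber.

Violet=6, Red=2, Amber=6, Silver=6, Gold=3, Teal=4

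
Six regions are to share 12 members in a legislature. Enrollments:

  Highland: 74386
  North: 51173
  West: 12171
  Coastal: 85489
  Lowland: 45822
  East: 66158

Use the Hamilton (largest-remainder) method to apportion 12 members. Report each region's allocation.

Standard divisor: 335199 ÷ 12 ≈ 27933.25.
Standard quotas: Highland 2.6630, North 1.8320, West 0.4357, Coastal 3.0605, Lowland 1.6404, East 2.3684.
Lower quotas: Highland 2, North 1, West 0, Coastal 3, Lowland 1, East 2 (sum 9, leaving 3 seats).
Remainders in descending order: North 0.8320, Highland 0.6630, Lowland 0.6404, West 0.4357, East 0.3684, Coastal 0.0605.
Largest remainders: North, Highland, Lowland receive the extra seats.

Highland: 3, North: 2, West: 0, Coastal: 3, Lowland: 2, East: 2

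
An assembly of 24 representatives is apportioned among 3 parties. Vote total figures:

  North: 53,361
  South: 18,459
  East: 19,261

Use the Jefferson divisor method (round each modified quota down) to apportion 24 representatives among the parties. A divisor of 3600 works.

With modified divisor 3600: modified quotas North 14.822, South 5.128, East 5.350.
Rounding down: North 14, South 5, East 5 (total 24).

North: 14, South: 5, East: 5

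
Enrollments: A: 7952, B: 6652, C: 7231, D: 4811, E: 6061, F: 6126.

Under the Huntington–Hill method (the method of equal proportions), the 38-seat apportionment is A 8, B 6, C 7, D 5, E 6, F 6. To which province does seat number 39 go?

Priority for the next seat is population ÷ (√(s·(s+1))).
Priorities: A 937.152, B 1026.426, C 966.283, D 878.364, E 935.233, F 945.262.
Highest priority: B.

B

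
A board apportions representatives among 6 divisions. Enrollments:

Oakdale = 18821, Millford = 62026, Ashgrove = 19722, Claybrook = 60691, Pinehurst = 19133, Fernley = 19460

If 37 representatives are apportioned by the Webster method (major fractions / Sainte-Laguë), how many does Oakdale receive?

Standard divisor 199853/37 ≈ 5401.432; standard quotas: Oakdale 3.484, Millford 11.483, Ashgrove 3.651, Claybrook 11.236, Pinehurst 3.542, Fernley 3.603.
Rounding to the nearest integer gives Oakdale 3, Millford 11, Ashgrove 4, Claybrook 11, Pinehurst 4, Fernley 4 — total 37, matching the house size, so no adjustment is needed.
Oakdale receives 3.

3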